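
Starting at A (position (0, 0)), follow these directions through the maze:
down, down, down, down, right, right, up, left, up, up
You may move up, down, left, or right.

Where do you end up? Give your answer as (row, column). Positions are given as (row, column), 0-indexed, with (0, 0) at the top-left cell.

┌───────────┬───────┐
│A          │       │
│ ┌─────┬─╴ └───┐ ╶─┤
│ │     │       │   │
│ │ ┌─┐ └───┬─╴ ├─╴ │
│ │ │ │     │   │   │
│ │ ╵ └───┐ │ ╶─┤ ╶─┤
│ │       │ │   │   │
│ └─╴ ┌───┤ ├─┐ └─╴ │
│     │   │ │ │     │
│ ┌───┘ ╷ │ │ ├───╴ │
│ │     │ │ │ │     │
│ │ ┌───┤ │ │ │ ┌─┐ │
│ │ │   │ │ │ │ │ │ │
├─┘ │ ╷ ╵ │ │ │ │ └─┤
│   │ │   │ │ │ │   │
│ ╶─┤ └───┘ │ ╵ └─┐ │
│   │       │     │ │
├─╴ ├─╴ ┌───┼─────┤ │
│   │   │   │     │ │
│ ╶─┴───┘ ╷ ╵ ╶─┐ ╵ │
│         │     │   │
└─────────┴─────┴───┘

Following directions step by step:
Start: (0, 0)
  down: (0, 0) → (1, 0)
  down: (1, 0) → (2, 0)
  down: (2, 0) → (3, 0)
  down: (3, 0) → (4, 0)
  right: (4, 0) → (4, 1)
  right: (4, 1) → (4, 2)
  up: (4, 2) → (3, 2)
  left: (3, 2) → (3, 1)
  up: (3, 1) → (2, 1)
  up: (2, 1) → (1, 1)
Final position: (1, 1)

Path taken:

┌───────────┬───────┐
│A          │       │
│ ┌─────┬─╴ └───┐ ╶─┤
│↓│B    │       │   │
│ │ ┌─┐ └───┬─╴ ├─╴ │
│↓│↑│ │     │   │   │
│ │ ╵ └───┐ │ ╶─┤ ╶─┤
│↓│↑ ↰    │ │   │   │
│ └─╴ ┌───┤ ├─┐ └─╴ │
│↳ → ↑│   │ │ │     │
│ ┌───┘ ╷ │ │ ├───╴ │
│ │     │ │ │ │     │
│ │ ┌───┤ │ │ │ ┌─┐ │
│ │ │   │ │ │ │ │ │ │
├─┘ │ ╷ ╵ │ │ │ │ └─┤
│   │ │   │ │ │ │   │
│ ╶─┤ └───┘ │ ╵ └─┐ │
│   │       │     │ │
├─╴ ├─╴ ┌───┼─────┤ │
│   │   │   │     │ │
│ ╶─┴───┘ ╷ ╵ ╶─┐ ╵ │
│         │     │   │
└─────────┴─────┴───┘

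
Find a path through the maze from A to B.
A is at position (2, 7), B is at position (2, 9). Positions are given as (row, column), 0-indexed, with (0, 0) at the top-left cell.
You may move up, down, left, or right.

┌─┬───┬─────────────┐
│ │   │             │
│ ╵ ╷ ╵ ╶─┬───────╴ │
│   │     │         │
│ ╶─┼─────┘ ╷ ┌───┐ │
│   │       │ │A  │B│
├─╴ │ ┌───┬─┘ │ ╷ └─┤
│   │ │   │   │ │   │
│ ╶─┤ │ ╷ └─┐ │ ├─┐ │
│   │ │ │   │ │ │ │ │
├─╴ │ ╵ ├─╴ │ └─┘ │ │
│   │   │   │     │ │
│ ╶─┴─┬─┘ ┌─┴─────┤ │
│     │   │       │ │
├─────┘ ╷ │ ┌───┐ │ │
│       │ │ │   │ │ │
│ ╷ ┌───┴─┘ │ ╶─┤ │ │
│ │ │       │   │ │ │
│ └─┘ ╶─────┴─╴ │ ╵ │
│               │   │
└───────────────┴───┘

Finding the shortest path from (2, 7) to (2, 9):
Path length: 52 steps
Directions: right → down → right → down → down → down → down → down → down → left → up → up → up → left → left → left → down → down → left → left → left → down → left → left → up → up → right → right → right → up → right → up → right → up → left → up → left → down → down → left → up → up → up → right → right → right → up → right → right → right → right → down

Solution:

┌─┬───┬─────────────┐
│ │   │             │
│ ╵ ╷ ╵ ╶─┬───────╴ │
│   │     │↱ → → → ↓│
│ ╶─┼─────┘ ╷ ┌───┐ │
│   │↱ → → ↑│ │A ↓│B│
├─╴ │ ┌───┬─┘ │ ╷ └─┤
│   │↑│↓ ↰│   │ │↳ ↓│
│ ╶─┤ │ ╷ └─┐ │ ├─┐ │
│   │↑│↓│↑ ↰│ │ │ │↓│
├─╴ │ ╵ ├─╴ │ └─┘ │ │
│   │↑ ↲│↱ ↑│     │↓│
│ ╶─┴─┬─┘ ┌─┴─────┤ │
│     │↱ ↑│↓ ← ← ↰│↓│
├─────┘ ╷ │ ┌───┐ │ │
│↱ → → ↑│ │↓│   │↑│↓│
│ ╷ ┌───┴─┘ │ ╶─┤ │ │
│↑│ │↓ ← ← ↲│   │↑│↓│
│ └─┘ ╶─────┴─╴ │ ╵ │
│↑ ← ↲          │↑ ↲│
└───────────────┴───┘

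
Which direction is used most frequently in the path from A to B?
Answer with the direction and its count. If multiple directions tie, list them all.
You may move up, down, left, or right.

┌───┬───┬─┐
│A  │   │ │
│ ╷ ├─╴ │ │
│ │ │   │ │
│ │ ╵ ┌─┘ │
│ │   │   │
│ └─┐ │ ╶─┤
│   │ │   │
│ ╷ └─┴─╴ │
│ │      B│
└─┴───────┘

Directions: down, down, down, right, down, right, right, right
Counts: {'down': 4, 'right': 4}
Most common: down and right (tied at 4 times each)

Solution:

┌───┬───┬─┐
│A  │   │ │
│ ╷ ├─╴ │ │
│↓│ │   │ │
│ │ ╵ ┌─┘ │
│↓│   │   │
│ └─┐ │ ╶─┤
│↳ ↓│ │   │
│ ╷ └─┴─╴ │
│ │↳ → → B│
└─┴───────┘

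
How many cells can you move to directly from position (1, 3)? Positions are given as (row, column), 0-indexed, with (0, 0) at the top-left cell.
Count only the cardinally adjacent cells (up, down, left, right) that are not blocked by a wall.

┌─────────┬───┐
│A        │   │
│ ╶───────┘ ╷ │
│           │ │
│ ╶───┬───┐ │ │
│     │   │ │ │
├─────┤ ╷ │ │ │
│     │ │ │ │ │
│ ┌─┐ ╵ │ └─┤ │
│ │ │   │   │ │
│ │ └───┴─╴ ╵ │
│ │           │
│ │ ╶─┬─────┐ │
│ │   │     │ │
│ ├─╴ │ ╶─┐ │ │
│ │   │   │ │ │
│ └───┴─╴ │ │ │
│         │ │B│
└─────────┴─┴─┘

Checking passable neighbors of (1, 3):
Neighbors: (1, 2), (1, 4)
Count: 2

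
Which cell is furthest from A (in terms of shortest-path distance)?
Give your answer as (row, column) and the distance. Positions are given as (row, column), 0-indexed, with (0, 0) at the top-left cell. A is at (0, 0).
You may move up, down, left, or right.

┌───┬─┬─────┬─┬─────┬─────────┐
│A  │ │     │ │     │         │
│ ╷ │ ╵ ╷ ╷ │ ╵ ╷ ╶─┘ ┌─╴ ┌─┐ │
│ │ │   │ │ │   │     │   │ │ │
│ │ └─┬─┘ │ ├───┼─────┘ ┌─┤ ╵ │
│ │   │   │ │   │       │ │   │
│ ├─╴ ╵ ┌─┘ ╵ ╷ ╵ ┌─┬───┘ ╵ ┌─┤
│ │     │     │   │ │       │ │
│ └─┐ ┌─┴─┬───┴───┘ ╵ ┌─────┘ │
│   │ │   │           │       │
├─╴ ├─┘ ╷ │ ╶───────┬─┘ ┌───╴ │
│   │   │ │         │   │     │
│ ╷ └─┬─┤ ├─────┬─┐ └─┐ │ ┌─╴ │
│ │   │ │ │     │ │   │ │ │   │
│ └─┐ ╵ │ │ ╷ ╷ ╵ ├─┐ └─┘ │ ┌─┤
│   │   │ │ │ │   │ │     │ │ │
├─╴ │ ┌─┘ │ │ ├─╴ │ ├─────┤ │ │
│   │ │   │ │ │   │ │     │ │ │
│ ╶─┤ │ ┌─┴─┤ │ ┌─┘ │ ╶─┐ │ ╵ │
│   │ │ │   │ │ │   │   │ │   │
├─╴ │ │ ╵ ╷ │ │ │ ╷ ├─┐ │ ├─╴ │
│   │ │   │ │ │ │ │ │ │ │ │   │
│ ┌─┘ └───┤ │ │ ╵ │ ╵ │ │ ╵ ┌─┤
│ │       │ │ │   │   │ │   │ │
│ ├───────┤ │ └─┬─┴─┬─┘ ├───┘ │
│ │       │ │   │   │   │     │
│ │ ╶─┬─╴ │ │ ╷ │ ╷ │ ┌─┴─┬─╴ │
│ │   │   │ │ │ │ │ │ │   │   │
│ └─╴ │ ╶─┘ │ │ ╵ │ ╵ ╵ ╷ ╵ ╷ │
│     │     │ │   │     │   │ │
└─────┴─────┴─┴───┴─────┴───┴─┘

Computing BFS distances from A to all cells:
Furthest cell: (10, 10)
Distance: 110 steps

Path from A to the furthest cell:

┌───┬─┬─────┬─┬─────┬─────────┐
│A ↓│ │  ↱ ↓│ │     │    ↱ → ↓│
│ ╷ │ ╵ ╷ ╷ │ ╵ ╷ ╶─┘ ┌─╴ ┌─┐ │
│ │↓│   │↑│↓│   │     │↱ ↑│ │↓│
│ │ └─┬─┘ │ ├───┼─────┘ ┌─┤ ╵ │
│ │↳ ↓│↱ ↑│↓│↱ ↓│↱ → → ↑│ │↓ ↲│
│ ├─╴ ╵ ┌─┘ ╵ ╷ ╵ ┌─┬───┘ ╵ ┌─┤
│ │  ↳ ↑│  ↳ ↑│↳ ↑│ │↓ ← ← ↲│ │
│ └─┐ ┌─┴─┬───┴───┘ ╵ ┌─────┘ │
│   │ │   │↓ ← ← ← ← ↲│       │
├─╴ ├─┘ ╷ │ ╶───────┬─┘ ┌───╴ │
│   │   │ │↳ → → → ↓│   │↱ → ↓│
│ ╷ └─┬─┤ ├─────┬─┐ └─┐ │ ┌─╴ │
│ │   │ │ │  ↱ ↓│ │↳ ↓│ │↑│↓ ↲│
│ └─┐ ╵ │ │ ╷ ╷ ╵ ├─┐ └─┘ │ ┌─┤
│   │   │ │ │↑│↳ ↓│ │↳ → ↑│↓│ │
├─╴ │ ┌─┘ │ │ ├─╴ │ ├─────┤ │ │
│   │ │   │ │↑│↓ ↲│ │↓ ← ↰│↓│ │
│ ╶─┤ │ ┌─┴─┤ │ ┌─┘ │ ╶─┐ │ ╵ │
│   │ │ │   │↑│↓│↱ ↓│↳ ↓│↑│↳ ↓│
├─╴ │ │ ╵ ╷ │ │ │ ╷ ├─┐ │ ├─╴ │
│   │ │   │ │↑│↓│↑│↓│B│↓│↑│↓ ↲│
│ ┌─┘ └───┤ │ │ ╵ │ ╵ │ │ ╵ ┌─┤
│ │       │ │↑│↳ ↑│↳ ↑│↓│↑ ↲│ │
│ ├───────┤ │ └─┬─┴─┬─┘ ├───┘ │
│ │       │ │↑ ↰│↓ ↰│↓ ↲│     │
│ │ ╶─┬─╴ │ │ ╷ │ ╷ │ ┌─┴─┬─╴ │
│ │   │   │ │ │↑│↓│↑│↓│   │   │
│ └─╴ │ ╶─┘ │ │ ╵ │ ╵ ╵ ╷ ╵ ╷ │
│     │     │ │↑ ↲│↑ ↲  │   │ │
└─────┴─────┴─┴───┴─────┴───┴─┘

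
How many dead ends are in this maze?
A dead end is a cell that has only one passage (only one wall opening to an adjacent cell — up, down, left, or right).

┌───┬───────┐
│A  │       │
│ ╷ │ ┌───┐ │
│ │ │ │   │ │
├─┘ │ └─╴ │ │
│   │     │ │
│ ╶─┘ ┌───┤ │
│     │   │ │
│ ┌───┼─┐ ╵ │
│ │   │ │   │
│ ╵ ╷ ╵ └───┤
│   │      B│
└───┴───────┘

Checking each cell for number of passages:

Dead ends found at positions:
  (1, 0)
  (1, 3)
  (3, 3)
  (4, 3)
  (5, 5)
Total dead ends: 5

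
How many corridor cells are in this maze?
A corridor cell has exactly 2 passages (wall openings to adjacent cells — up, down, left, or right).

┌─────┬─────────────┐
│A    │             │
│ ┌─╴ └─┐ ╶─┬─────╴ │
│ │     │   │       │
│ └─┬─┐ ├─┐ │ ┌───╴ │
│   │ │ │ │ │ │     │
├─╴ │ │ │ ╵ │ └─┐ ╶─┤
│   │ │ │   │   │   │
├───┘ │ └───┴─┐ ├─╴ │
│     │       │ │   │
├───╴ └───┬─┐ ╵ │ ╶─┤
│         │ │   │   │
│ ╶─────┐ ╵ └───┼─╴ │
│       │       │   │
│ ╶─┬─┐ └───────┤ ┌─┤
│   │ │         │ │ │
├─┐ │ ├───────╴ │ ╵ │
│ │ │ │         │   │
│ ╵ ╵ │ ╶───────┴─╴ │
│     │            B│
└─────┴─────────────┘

Counting cells with exactly 2 passages:
Total corridor cells: 78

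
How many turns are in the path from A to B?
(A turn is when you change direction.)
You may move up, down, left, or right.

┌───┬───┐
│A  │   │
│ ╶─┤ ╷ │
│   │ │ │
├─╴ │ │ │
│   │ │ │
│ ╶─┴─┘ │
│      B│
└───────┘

Directions: down, right, down, left, down, right, right, right
Number of turns: 5

Solution:

┌───┬───┐
│A  │   │
│ ╶─┤ ╷ │
│↳ ↓│ │ │
├─╴ │ │ │
│↓ ↲│ │ │
│ ╶─┴─┘ │
│↳ → → B│
└───────┘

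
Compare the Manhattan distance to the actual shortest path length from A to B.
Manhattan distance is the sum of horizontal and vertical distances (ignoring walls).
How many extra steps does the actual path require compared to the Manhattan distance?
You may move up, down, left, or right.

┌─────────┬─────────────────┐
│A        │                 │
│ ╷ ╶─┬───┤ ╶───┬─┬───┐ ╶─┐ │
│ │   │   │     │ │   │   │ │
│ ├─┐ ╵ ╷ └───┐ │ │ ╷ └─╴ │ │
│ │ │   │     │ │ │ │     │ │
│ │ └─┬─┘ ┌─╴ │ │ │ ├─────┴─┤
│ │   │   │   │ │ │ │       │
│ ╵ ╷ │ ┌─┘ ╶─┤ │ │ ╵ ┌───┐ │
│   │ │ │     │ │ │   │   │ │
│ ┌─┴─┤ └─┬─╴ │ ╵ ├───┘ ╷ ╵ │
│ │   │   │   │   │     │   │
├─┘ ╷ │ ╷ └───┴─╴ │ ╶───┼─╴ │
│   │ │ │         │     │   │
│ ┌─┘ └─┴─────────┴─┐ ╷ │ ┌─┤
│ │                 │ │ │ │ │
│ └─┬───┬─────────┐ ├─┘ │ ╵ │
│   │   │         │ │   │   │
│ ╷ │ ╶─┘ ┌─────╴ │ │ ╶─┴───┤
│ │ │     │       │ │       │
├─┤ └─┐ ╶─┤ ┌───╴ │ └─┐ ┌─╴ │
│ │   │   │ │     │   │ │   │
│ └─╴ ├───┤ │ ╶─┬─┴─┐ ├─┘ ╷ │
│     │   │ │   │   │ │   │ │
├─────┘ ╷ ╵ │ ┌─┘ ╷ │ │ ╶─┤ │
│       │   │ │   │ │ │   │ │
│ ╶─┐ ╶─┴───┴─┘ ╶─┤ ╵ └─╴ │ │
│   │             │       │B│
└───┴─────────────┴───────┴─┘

Manhattan distance: |13 - 0| + |13 - 0| = 26
Actual path length: 70
Extra steps: 70 - 26 = 44

Solution:

┌─────────┬─────────────────┐
│A ↓      │↱ → → → → → ↓    │
│ ╷ ╶─┬───┤ ╶───┬─┬───┐ ╶─┐ │
│ │↳ ↓│↱ ↓│↑ ← ↰│ │↓ ↰│↳ ↓│ │
│ ├─┐ ╵ ╷ └───┐ │ │ ╷ └─╴ │ │
│ │ │↳ ↑│↓    │↑│ │↓│↑ ← ↲│ │
│ │ └─┬─┘ ┌─╴ │ │ │ ├─────┴─┤
│ │   │↓ ↲│   │↑│ │↓│↱ → → ↓│
│ ╵ ╷ │ ┌─┘ ╶─┤ │ │ ╵ ┌───┐ │
│   │ │↓│     │↑│ │↳ ↑│↓ ↰│↓│
│ ┌─┴─┤ └─┬─╴ │ ╵ ├───┘ ╷ ╵ │
│ │   │↳ ↓│   │↑ ↰│↓ ← ↲│↑ ↲│
├─┘ ╷ │ ╷ └───┴─╴ │ ╶───┼─╴ │
│   │ │ │↳ → → → ↑│↳ → ↓│   │
│ ┌─┘ └─┴─────────┴─┐ ╷ │ ┌─┤
│ │                 │ │↓│ │ │
│ └─┬───┬─────────┐ ├─┘ │ ╵ │
│   │   │         │ │↓ ↲│   │
│ ╷ │ ╶─┘ ┌─────╴ │ │ ╶─┴───┤
│ │ │     │       │ │↳ → → ↓│
├─┤ └─┐ ╶─┤ ┌───╴ │ └─┐ ┌─╴ │
│ │   │   │ │     │   │ │  ↓│
│ └─╴ ├───┤ │ ╶─┬─┴─┐ ├─┘ ╷ │
│     │   │ │   │   │ │   │↓│
├─────┘ ╷ ╵ │ ┌─┘ ╷ │ │ ╶─┤ │
│       │   │ │   │ │ │   │↓│
│ ╶─┐ ╶─┴───┴─┘ ╶─┤ ╵ └─╴ │ │
│   │             │       │B│
└───┴─────────────┴───────┴─┘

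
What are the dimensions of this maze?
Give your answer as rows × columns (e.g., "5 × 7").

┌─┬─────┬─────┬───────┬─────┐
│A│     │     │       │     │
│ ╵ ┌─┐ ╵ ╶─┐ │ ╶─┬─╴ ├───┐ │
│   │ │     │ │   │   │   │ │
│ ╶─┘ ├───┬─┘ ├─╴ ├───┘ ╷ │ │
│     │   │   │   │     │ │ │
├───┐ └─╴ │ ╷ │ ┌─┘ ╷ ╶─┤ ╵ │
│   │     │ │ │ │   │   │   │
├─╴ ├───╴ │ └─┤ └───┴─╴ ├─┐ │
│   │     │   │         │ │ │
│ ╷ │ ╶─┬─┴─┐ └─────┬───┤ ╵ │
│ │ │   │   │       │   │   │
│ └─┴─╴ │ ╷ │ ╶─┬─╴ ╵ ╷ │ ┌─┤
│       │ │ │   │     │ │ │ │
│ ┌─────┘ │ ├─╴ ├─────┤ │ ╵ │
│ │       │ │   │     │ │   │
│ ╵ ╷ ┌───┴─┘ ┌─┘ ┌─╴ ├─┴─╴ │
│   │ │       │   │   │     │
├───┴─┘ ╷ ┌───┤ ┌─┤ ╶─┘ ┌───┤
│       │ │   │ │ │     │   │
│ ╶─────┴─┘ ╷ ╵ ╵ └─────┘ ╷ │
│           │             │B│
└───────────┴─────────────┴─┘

Counting the maze dimensions:
Rows (vertical): 11
Columns (horizontal): 14
Dimensions: 11 × 14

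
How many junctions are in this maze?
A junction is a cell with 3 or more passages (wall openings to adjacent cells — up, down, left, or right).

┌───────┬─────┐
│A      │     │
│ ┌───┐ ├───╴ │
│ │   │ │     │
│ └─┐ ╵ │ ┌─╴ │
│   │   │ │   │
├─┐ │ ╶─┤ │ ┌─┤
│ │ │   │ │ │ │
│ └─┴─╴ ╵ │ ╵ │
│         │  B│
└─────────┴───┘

Checking each cell for number of passages:

Junctions found (3+ passages):
  (1, 6): 3 passages
  (2, 2): 3 passages
  (4, 3): 3 passages
Total junctions: 3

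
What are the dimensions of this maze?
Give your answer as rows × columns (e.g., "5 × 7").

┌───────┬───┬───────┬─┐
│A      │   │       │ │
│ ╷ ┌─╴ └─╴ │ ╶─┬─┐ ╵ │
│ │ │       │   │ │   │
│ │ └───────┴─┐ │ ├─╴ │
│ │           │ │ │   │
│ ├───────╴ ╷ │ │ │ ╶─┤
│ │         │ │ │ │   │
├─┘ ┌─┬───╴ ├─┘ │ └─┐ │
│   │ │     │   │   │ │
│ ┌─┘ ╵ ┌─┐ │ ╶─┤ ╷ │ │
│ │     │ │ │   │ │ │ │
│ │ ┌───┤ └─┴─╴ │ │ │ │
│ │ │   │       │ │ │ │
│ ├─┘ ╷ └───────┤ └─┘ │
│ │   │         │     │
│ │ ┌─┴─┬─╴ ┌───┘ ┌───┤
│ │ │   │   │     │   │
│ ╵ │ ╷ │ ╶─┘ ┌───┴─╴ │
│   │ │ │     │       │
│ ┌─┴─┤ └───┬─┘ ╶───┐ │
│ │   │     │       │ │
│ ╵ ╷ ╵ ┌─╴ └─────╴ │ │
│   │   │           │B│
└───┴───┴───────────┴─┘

Counting the maze dimensions:
Rows (vertical): 12
Columns (horizontal): 11
Dimensions: 12 × 11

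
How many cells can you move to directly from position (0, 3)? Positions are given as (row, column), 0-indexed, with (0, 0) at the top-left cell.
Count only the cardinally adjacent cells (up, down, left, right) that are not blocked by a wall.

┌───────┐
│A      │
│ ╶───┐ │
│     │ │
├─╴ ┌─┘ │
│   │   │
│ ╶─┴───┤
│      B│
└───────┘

Checking passable neighbors of (0, 3):
Neighbors: (1, 3), (0, 2)
Count: 2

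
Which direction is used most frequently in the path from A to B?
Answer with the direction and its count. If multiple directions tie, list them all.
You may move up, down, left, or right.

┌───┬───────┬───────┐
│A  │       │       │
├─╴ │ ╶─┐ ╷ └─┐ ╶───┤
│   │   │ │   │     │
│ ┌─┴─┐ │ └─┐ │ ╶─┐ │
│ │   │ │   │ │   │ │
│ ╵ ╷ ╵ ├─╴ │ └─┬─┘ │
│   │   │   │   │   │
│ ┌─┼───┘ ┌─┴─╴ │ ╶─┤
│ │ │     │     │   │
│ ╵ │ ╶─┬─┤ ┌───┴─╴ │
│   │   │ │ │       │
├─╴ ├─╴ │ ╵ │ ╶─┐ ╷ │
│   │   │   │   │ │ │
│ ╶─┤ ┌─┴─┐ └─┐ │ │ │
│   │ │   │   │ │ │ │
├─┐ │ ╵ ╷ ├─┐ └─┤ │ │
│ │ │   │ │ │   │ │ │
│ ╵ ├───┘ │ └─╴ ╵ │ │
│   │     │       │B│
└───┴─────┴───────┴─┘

Directions: right, down, left, down, down, right, up, right, down, right, up, up, left, up, right, right, right, down, right, down, down, right, down, left, left, down, down, down, right, down, right, down, right, up, up, up, up, right, down, down, down, down
Counts: {'right': 13, 'down': 17, 'left': 4, 'up': 8}
Most common: down (17 times)

Solution:

┌───┬───────┬───────┐
│A ↓│↱ → → ↓│       │
├─╴ │ ╶─┐ ╷ └─┐ ╶───┤
│↓ ↲│↑ ↰│ │↳ ↓│     │
│ ┌─┴─┐ │ └─┐ │ ╶─┐ │
│↓│↱ ↓│↑│   │↓│   │ │
│ ╵ ╷ ╵ ├─╴ │ └─┬─┘ │
│↳ ↑│↳ ↑│   │↳ ↓│   │
│ ┌─┼───┘ ┌─┴─╴ │ ╶─┤
│ │ │     │↓ ← ↲│   │
│ ╵ │ ╶─┬─┤ ┌───┴─╴ │
│   │   │ │↓│    ↱ ↓│
├─╴ ├─╴ │ ╵ │ ╶─┐ ╷ │
│   │   │  ↓│   │↑│↓│
│ ╶─┤ ┌─┴─┐ └─┐ │ │ │
│   │ │   │↳ ↓│ │↑│↓│
├─┐ │ ╵ ╷ ├─┐ └─┤ │ │
│ │ │   │ │ │↳ ↓│↑│↓│
│ ╵ ├───┘ │ └─╴ ╵ │ │
│   │     │    ↳ ↑│B│
└───┴─────┴───────┴─┘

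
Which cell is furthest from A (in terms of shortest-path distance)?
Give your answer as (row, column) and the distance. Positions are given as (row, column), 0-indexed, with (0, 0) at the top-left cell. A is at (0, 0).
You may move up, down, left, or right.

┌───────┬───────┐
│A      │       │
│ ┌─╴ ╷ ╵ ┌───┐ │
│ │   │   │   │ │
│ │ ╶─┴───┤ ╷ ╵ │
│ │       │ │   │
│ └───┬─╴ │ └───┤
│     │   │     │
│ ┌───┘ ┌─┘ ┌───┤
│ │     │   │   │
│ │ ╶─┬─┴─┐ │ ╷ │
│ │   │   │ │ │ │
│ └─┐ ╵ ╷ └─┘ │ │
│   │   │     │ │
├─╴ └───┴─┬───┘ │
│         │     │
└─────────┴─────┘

Computing BFS distances from A to all cells:
Furthest cell: (7, 5)
Distance: 30 steps

Path from A to the furthest cell:

┌───────┬───────┐
│A → ↓  │       │
│ ┌─╴ ╷ ╵ ┌───┐ │
│ │↓ ↲│   │   │ │
│ │ ╶─┴───┤ ╷ ╵ │
│ │↳ → → ↓│ │   │
│ └───┬─╴ │ └───┤
│     │↓ ↲│     │
│ ┌───┘ ┌─┘ ┌───┤
│ │↓ ← ↲│   │↱ ↓│
│ │ ╶─┬─┴─┐ │ ╷ │
│ │↳ ↓│↱ ↓│ │↑│↓│
│ └─┐ ╵ ╷ └─┘ │ │
│   │↳ ↑│↳ → ↑│↓│
├─╴ └───┴─┬───┘ │
│         │B ← ↲│
└─────────┴─────┘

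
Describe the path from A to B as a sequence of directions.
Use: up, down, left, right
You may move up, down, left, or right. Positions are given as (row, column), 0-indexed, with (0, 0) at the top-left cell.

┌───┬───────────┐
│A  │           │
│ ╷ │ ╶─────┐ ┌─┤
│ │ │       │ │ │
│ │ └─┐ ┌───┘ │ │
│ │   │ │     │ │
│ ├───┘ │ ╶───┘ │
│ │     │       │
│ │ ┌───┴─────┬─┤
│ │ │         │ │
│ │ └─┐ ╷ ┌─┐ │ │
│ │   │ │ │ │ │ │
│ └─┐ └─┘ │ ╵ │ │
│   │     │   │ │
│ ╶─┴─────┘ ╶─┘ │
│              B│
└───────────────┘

Finding the path and converting it to directions:
Path through cells: (0,0) → (1,0) → (2,0) → (3,0) → (4,0) → (5,0) → (6,0) → (7,0) → (7,1) → (7,2) → (7,3) → (7,4) → (7,5) → (7,6) → (7,7)
Directions: down, down, down, down, down, down, down, right, right, right, right, right, right, right

Solution:

┌───┬───────────┐
│A  │           │
│ ╷ │ ╶─────┐ ┌─┤
│↓│ │       │ │ │
│ │ └─┐ ┌───┘ │ │
│↓│   │ │     │ │
│ ├───┘ │ ╶───┘ │
│↓│     │       │
│ │ ┌───┴─────┬─┤
│↓│ │         │ │
│ │ └─┐ ╷ ┌─┐ │ │
│↓│   │ │ │ │ │ │
│ └─┐ └─┘ │ ╵ │ │
│↓  │     │   │ │
│ ╶─┴─────┘ ╶─┘ │
│↳ → → → → → → B│
└───────────────┘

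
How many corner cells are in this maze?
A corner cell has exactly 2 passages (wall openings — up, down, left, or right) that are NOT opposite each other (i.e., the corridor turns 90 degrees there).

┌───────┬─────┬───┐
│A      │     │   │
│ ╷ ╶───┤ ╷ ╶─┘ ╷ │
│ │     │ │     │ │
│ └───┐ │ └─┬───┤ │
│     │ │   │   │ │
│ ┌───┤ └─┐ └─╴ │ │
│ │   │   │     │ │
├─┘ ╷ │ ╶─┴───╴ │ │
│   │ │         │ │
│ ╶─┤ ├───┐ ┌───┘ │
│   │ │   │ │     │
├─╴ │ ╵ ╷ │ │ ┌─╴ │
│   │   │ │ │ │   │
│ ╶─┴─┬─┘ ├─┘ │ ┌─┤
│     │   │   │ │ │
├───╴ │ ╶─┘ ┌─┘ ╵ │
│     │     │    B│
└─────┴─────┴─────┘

Counting corner cells (2 non-opposite passages):
Total corners: 39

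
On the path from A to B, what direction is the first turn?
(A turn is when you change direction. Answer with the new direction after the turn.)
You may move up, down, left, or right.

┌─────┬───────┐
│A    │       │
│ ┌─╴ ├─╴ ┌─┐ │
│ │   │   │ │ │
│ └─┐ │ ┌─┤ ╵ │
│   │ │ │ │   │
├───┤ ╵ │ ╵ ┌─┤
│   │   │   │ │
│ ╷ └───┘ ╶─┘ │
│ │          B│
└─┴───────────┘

Directions: right, right, down, down, down, right, up, up, right, up, right, right, down, down, left, down, left, down, right, right
First turn direction: down

Solution:

┌─────┬───────┐
│A → ↓│  ↱ → ↓│
│ ┌─╴ ├─╴ ┌─┐ │
│ │  ↓│↱ ↑│ │↓│
│ └─┐ │ ┌─┤ ╵ │
│   │↓│↑│ │↓ ↲│
├───┤ ╵ │ ╵ ┌─┤
│   │↳ ↑│↓ ↲│ │
│ ╷ └───┘ ╶─┘ │
│ │      ↳ → B│
└─┴───────────┘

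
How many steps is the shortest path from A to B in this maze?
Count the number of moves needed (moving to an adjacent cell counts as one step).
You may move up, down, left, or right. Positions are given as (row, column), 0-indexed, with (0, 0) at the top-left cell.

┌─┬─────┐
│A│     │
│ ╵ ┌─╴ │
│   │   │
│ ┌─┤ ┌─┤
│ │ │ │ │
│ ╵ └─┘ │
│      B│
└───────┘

Using BFS to find shortest path:
Start: (0, 0), End: (3, 3)
Path found:
(0,0) → (1,0) → (2,0) → (3,0) → (3,1) → (3,2) → (3,3)
Number of steps: 6

Solution:

┌─┬─────┐
│A│     │
│ ╵ ┌─╴ │
│↓  │   │
│ ┌─┤ ┌─┤
│↓│ │ │ │
│ ╵ └─┘ │
│↳ → → B│
└───────┘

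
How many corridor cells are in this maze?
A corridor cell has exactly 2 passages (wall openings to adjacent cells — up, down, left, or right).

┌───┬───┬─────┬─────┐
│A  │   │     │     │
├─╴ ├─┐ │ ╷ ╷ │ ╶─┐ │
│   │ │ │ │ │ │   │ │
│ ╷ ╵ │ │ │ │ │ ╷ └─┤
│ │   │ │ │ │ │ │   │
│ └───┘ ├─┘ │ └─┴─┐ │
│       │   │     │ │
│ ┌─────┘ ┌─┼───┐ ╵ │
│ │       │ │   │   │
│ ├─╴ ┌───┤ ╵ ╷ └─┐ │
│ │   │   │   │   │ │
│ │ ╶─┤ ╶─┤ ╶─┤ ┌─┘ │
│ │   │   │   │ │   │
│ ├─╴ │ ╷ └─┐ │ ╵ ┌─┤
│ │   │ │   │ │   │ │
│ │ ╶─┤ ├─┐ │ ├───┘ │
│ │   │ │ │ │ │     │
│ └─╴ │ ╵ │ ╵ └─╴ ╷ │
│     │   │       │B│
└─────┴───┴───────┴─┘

Counting cells with exactly 2 passages:
Total corridor cells: 74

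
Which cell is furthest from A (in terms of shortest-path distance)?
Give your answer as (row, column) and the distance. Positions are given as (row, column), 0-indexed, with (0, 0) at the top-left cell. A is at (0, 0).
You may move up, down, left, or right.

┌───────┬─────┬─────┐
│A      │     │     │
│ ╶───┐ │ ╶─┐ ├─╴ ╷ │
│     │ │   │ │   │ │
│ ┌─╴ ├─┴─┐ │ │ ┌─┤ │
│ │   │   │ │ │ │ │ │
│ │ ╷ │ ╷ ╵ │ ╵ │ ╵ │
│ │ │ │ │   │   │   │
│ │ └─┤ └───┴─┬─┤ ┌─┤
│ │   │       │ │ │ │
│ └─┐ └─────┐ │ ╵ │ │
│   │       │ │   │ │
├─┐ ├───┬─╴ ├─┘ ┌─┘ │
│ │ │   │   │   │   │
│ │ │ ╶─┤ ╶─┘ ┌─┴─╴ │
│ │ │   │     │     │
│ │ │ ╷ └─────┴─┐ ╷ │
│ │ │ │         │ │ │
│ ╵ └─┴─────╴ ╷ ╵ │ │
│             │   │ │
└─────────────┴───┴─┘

Computing BFS distances from A to all cells:
Furthest cell: (5, 6)
Distance: 51 steps

Path from A to the furthest cell:

┌───────┬─────┬─────┐
│A      │↓ ← ↰│  ↓ ↰│
│ ╶───┐ │ ╶─┐ ├─╴ ╷ │
│↳ → ↓│ │↳ ↓│↑│↓ ↲│↑│
│ ┌─╴ ├─┴─┐ │ │ ┌─┤ │
│ │↓ ↲│↓ ↰│↓│↑│↓│ │↑│
│ │ ╷ │ ╷ ╵ │ ╵ │ ╵ │
│ │↓│ │↓│↑ ↲│↑ ↲│↱ ↑│
│ │ └─┤ └───┴─┬─┤ ┌─┤
│ │↳ ↓│↳ → → ↓│ │↑│ │
│ └─┐ └─────┐ │ ╵ │ │
│   │↳ → → ↓│B│↱ ↑│ │
├─┐ ├───┬─╴ ├─┘ ┌─┘ │
│ │ │   │↓ ↲│↱ ↑│   │
│ │ │ ╶─┤ ╶─┘ ┌─┴─╴ │
│ │ │   │↳ → ↑│     │
│ │ │ ╷ └─────┴─┐ ╷ │
│ │ │ │         │ │ │
│ ╵ └─┴─────╴ ╷ ╵ │ │
│             │   │ │
└─────────────┴───┴─┘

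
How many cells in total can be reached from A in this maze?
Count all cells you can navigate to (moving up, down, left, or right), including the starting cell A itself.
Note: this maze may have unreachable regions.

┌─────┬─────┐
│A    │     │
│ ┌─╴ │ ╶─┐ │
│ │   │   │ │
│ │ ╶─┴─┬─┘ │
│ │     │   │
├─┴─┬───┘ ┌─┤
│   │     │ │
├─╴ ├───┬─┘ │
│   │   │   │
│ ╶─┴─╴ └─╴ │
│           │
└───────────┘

Using BFS/flood-fill to find all reachable cells from A:
Maze size: 6 × 6 = 36 total cells
26 cell(s) are walled off and cannot be reached from A.
Reachable cells: 10

Reachable region (· marks reachable cells):

┌─────┬─────┐
│A · ·│     │
│ ┌─╴ │ ╶─┐ │
│·│· ·│   │ │
│ │ ╶─┴─┬─┘ │
│·│· · ·│   │
├─┴─┬───┘ ┌─┤
│   │     │ │
├─╴ ├───┬─┘ │
│   │   │   │
│ ╶─┴─╴ └─╴ │
│           │
└───────────┘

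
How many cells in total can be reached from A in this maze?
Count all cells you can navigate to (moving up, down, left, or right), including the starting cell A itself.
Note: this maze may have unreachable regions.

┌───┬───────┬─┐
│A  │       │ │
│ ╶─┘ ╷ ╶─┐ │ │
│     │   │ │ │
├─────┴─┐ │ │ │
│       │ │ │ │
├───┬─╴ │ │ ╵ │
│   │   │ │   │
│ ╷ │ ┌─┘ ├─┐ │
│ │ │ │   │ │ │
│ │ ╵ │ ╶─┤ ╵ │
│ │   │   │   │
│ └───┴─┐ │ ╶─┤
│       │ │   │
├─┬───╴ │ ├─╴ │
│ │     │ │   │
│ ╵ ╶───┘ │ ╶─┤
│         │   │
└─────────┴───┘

Using BFS/flood-fill to find all reachable cells from A:
Maze size: 9 × 7 = 63 total cells
All cells are reachable — the maze is fully connected.
Reachable cells: 63

Reachable region (· marks reachable cells):

┌───┬───────┬─┐
│A ·│· · · ·│·│
│ ╶─┘ ╷ ╶─┐ │ │
│· · ·│· ·│·│·│
├─────┴─┐ │ │ │
│· · · ·│·│·│·│
├───┬─╴ │ │ ╵ │
│· ·│· ·│·│· ·│
│ ╷ │ ┌─┘ ├─┐ │
│·│·│·│· ·│·│·│
│ │ ╵ │ ╶─┤ ╵ │
│·│· ·│· ·│· ·│
│ └───┴─┐ │ ╶─┤
│· · · ·│·│· ·│
├─┬───╴ │ ├─╴ │
│·│· · ·│·│· ·│
│ ╵ ╶───┘ │ ╶─┤
│· · · · ·│· ·│
└─────────┴───┘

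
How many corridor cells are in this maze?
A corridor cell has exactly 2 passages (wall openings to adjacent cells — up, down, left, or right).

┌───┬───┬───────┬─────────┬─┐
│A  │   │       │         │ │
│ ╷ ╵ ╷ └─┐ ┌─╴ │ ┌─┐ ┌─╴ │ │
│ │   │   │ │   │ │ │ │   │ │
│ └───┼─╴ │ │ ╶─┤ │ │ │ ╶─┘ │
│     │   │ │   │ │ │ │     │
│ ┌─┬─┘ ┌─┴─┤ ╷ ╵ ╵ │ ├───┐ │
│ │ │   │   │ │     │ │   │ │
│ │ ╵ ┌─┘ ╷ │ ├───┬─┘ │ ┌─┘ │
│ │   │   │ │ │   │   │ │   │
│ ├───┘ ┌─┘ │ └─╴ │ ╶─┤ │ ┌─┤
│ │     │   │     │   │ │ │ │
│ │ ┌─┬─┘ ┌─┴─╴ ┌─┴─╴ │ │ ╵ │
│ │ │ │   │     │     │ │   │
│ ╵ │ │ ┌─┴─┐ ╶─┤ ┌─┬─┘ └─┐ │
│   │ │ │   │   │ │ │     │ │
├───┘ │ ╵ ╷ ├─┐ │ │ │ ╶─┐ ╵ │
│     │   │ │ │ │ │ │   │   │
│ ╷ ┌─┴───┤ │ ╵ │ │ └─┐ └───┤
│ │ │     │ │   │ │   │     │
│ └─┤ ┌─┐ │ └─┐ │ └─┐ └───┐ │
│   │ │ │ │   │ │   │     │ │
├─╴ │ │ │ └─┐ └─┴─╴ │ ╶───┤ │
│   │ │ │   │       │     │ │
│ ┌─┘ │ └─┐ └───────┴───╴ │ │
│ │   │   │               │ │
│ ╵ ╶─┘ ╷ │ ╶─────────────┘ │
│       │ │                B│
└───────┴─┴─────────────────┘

Counting cells with exactly 2 passages:
Total corridor cells: 162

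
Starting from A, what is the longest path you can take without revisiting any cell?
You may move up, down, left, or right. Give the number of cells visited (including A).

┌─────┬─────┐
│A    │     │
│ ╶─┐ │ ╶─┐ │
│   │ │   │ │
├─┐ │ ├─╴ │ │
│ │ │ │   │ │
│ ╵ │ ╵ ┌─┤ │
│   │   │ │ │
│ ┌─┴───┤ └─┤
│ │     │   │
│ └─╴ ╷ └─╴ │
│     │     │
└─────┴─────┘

Finding longest simple path using DFS:
Start: (0, 0)
Longest path visits 18 cells
Path: A → down → right → down → down → left → down → down → right → right → up → right → down → right → right → up → left → up

Solution:

┌─────┬─────┐
│A    │     │
│ ╶─┐ │ ╶─┐ │
│↳ ↓│ │   │ │
├─┐ │ ├─╴ │ │
│ │↓│ │   │ │
│ ╵ │ ╵ ┌─┤ │
│↓ ↲│   │B│ │
│ ┌─┴───┤ └─┤
│↓│  ↱ ↓│↑ ↰│
│ └─╴ ╷ └─╴ │
│↳ → ↑│↳ → ↑│
└─────┴─────┘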